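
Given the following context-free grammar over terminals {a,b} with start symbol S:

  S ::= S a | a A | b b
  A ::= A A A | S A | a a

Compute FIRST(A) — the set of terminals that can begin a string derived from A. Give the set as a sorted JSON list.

FIRST iteration:
iter 1:
  A via A→a a: +{a}
  S via S→a A: +{a}
  S via S→b b: +{b}
  FIRST(S)={a,b}  FIRST(A)={a}
iter 2:
  A via A→S A: +{b}
  FIRST(S)={a,b}  FIRST(A)={a,b}
iter 3: done
  FIRST(S)={a,b}  FIRST(A)={a,b}

FIRST(A) = ["a", "b"]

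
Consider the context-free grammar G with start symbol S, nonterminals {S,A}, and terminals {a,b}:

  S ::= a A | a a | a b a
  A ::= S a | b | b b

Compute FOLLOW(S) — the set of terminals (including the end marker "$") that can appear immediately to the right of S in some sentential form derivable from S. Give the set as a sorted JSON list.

FIRST iteration:
iter 1:
  A via A→b: +{b}
  S via S→a A: +{a}
  FIRST(S)={a}  FIRST(A)={b}
iter 2:
  A via A→S a: +{a}
  FIRST(S)={a}  FIRST(A)={a,b}
iter 3: (no change)
  FIRST(S)={a}  FIRST(A)={a,b}

FOLLOW sets:
seed FOLLOW(S) with $
pass 1:
  A→S a: FOLLOW(S) ⊇ FIRST(a) = {a}; new: +{a}
  S→a A: FOLLOW(A) ⊇ FOLLOW(S) ⊇ {$,a}; new: +{$,a}
  FOLLOW(S)={$,a}  FOLLOW(A)={$,a}
pass 2: — fixpoint
  FOLLOW(S)={$,a}  FOLLOW(A)={$,a}

FOLLOW(S) = ["$", "a"]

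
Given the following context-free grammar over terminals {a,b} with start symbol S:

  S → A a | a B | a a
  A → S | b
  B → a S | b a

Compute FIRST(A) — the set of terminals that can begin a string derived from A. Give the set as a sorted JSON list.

Compute FIRST by fixpoint:
round 1:
  A via A→b: +{b}
  B via B→a S: +{a}
  B via B→b a: +{b}
  S via S→A a: +{b}
  S via S→a B: +{a}
  S: {a,b}  A: {b}  B: {a,b}
round 2:
  A via A→S: +{a}
  S: {a,b}  A: {a,b}  B: {a,b}
round 3: — fixpoint
  S: {a,b}  A: {a,b}  B: {a,b}

FIRST(A) = ["a", "b"]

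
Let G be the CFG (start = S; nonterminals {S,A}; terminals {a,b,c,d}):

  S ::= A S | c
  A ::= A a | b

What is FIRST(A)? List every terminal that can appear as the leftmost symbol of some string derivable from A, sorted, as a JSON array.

FIRST sets, iterate to fixpoint:
[1]
  A via A→b: +{b}
  S via S→A S: +{b}
  S via S→c: +{c}
  FIRST(S)={b,c}  FIRST(A)={b}
[2] done
  FIRST(S)={b,c}  FIRST(A)={b}

FIRST(A) = ["b"]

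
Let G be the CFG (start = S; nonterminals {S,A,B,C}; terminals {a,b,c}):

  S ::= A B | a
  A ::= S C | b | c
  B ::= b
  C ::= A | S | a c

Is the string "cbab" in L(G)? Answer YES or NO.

CNF form of G:
  S -> A B | a
  A -> S C | b | c
  B -> b
  C -> A B | S C | T0 T1 | a | b | c
  T0 -> a
  T1 -> c

Fill CYK table bottom-up:
  T[0,0] 'c' = {A,C,T1}  orig:{A,C}
  T[1,1] 'b' = {A,B,C}
  T[2,2] 'a' = {C,S,T0}  orig:{C,S}
  T[3,3] 'b' = {A,B,C}
  T[0,1] 'cb' = {C,S}
  T[1,2] 'ba' = ∅
  T[2,3] 'ab' = {A,C}
  T[0,2] 'cba' = {A,C}
  T[1,3] 'bab' = ∅
  T[0,3] 'cbab' = {A,C,S}

S ∈ T[0,3] ⇒ YES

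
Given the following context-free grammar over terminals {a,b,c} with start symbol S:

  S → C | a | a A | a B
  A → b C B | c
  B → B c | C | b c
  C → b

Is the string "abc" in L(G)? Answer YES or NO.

Convert to CNF:
  S -> T2 A | T2 B | a | b
  A -> T0 X3 | c
  B -> B T1 | T0 T1 | b
  C -> b
  T0 -> b
  T1 -> c
  T2 -> a
  X3 -> C B

CYK fill:
  T[0,0] 'a' = {S,T2}  orig:{S}
  T[1,1] 'b' = {B,C,S,T0}  orig:{B,C,S}
  T[2,2] 'c' = {A,T1}  orig:{A}
  T[0,1] 'ab' = {S}
  T[1,2] 'bc' = {B}
  T[0,2] 'abc' = {S}

S ∈ T[0,2] ⇒ YES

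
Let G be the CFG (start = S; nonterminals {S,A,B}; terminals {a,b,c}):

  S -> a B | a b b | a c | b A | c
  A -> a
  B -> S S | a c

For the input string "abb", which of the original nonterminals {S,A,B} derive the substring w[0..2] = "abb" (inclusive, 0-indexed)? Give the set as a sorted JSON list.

CNF form of G:
  S -> T0 B | T0 T1 | T0 X3 | T2 A | c
  A -> a
  B -> S S | T0 T1
  T0 -> a
  T1 -> c
  T2 -> b
  X3 -> T2 T2

CYK fill, restricted to cells inside w[0..2]:
  cell(0,0) a: {A,T0}  orig:{A}
  cell(1,1) b: {T2}  orig:{}
  cell(2,2) b: {T2}  orig:{}
  cell(0,1) ab: ∅
  cell(1,2) bb: {X3}  orig:{}
  cell(0,2) abb: {S}

Original NTs in T[0,2] deriving "abb": ["S"]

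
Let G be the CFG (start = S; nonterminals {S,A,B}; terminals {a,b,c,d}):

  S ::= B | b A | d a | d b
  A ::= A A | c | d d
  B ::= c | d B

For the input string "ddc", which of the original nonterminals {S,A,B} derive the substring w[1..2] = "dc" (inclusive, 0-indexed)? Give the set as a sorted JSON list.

CNF form of G:
  S -> T0 B | T0 T1 | T0 T2 | T1 A | c
  A -> A A | T0 T0 | c
  B -> T0 B | c
  T0 -> d
  T1 -> b
  T2 -> a

CYK table (by increasing span) — only the sub-triangle for w[1..2]:
  T[1,1] 'd' = {T0}  orig:{}
  T[2,2] 'c' = {A,B,S}
  T[1,2] 'dc' = {B,S}

Original NTs in T[1,2] deriving "dc": ["B", "S"]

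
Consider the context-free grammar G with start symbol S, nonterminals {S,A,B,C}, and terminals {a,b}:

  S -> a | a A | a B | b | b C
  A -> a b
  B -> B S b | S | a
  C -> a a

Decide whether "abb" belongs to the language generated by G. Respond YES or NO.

Convert to CNF:
  S -> T0 A | T0 B | T1 C | a | b
  A -> T0 T1
  B -> B X2 | T0 A | T0 B | T1 C | a | b
  C -> T0 T0
  T0 -> a
  T1 -> b
  X2 -> S T1

CYK table (by increasing span):
  T[0,0] 'a' = {B,S,T0}  orig:{B,S}
  T[1,1] 'b' = {B,S,T1}  orig:{B,S}
  T[2,2] 'b' = {B,S,T1}  orig:{B,S}
  T[0,1] 'ab' = {A,B,S,X2}  orig:{A,B,S}
  T[1,2] 'bb' = {X2}  orig:{}
  T[0,2] 'abb' = {B,X2}  orig:{B}

S ∉ T[0,2] ⇒ NO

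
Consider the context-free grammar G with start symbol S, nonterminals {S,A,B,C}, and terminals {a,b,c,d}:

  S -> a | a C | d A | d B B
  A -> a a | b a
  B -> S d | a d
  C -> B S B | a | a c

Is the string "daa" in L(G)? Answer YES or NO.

CNF form of G:
  S -> T0 C | T2 A | T2 X5 | a
  A -> T0 T0 | T1 T0
  B -> S T2 | T0 T2
  C -> B X4 | T0 T3 | a
  T0 -> a
  T1 -> b
  T2 -> d
  T3 -> c
  X4 -> S B
  X5 -> B B

Fill CYK table bottom-up:
  cell(0,0) d: {T2}  orig:{}
  cell(1,1) a: {C,S,T0}  orig:{C,S}
  cell(2,2) a: {C,S,T0}  orig:{C,S}
  cell(0,1) da: ∅
  cell(1,2) aa: {A,S}
  cell(0,2) daa: {S}

S ∈ T[0,2] ⇒ YES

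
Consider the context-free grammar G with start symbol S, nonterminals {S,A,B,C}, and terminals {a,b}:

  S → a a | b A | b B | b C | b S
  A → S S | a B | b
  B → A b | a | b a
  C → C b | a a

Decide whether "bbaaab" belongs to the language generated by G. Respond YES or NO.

CNF form of G:
  S -> T0 T0 | T1 A | T1 B | T1 C | T1 S
  A -> S S | T0 B | b
  B -> A T1 | T1 T0 | a
  C -> C T1 | T0 T0
  T0 -> a
  T1 -> b

CYK table (by increasing span):
  [0..0]={A,T1}  "b"  orig:{A}
  [1..1]={A,T1}  "b"  orig:{A}
  [2..2]={B,T0}  "a"  orig:{B}
  [3..3]={B,T0}  "a"  orig:{B}
  [4..4]={B,T0}  "a"  orig:{B}
  [5..5]={A,T1}  "b"  orig:{A}
  [0..1]={B,S}  "bb"
  [1..2]={B,S}  "ba"
  [2..3]={A,C,S}  "aa"
  [3..4]={A,C,S}  "aa"
  [4..5]=∅  "ab"
  [0..2]={S}  "bba"
  [1..3]={S}  "baa"
  [2..4]=∅  "aaa"
  [3..5]={B,C}  "aab"
  [0..3]={A,S}  "bbaa"
  [1..4]={A}  "baaa"
  [2..5]={A}  "aaab"
  [0..4]={A,S}  "bbaaa"
  [1..5]={B,S}  "baaab"
  [0..5]={B,S}  "bbaaab"

S ∈ T[0,5] ⇒ YES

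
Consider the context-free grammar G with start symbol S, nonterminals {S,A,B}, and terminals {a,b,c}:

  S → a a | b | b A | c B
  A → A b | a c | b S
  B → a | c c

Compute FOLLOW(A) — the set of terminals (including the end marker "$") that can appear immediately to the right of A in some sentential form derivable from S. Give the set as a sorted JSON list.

Compute FIRST by fixpoint:
[1]
  A via A→a c: +{a}
  A via A→b S: +{b}
  B via B→a: +{a}
  B via B→c c: +{c}
  S via S→a a: +{a}
  S via S→b: +{b}
  S via S→c B: +{c}
  FIRST[S]={a,b,c}  FIRST[A]={a,b}  FIRST[B]={a,c}
[2] — fixpoint
  FIRST[S]={a,b,c}  FIRST[A]={a,b}  FIRST[B]={a,c}

FOLLOW sets:
seed FOLLOW(S) with $
pass 1:
  A→A b: FOLLOW(A) ⊇ FIRST(b) = {b}; new: +{b}
  A→b S: FOLLOW(S) ⊇ FOLLOW(A) ⊇ {b}; new: +{b}
  S→b A: FOLLOW(A) ⊇ FOLLOW(S) ⊇ {$,b}; new: +{$}
  S→c B: FOLLOW(B) ⊇ FOLLOW(S) ⊇ {$,b}; new: +{$,b}
  S: {$,b}  A: {$,b}  B: {$,b}
pass 2: (no change)
  S: {$,b}  A: {$,b}  B: {$,b}

FOLLOW(A) = ["$", "b"]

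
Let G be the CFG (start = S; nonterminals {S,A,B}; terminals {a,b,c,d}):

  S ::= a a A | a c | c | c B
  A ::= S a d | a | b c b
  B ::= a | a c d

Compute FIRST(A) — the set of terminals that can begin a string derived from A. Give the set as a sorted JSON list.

Compute FIRST by fixpoint:
round 1:
  A via A→a: +{a}
  A via A→b c b: +{b}
  B via B→a: +{a}
  S via S→a a A: +{a}
  S via S→c: +{c}
  S: {a,c}  A: {a,b}  B: {a}
round 2:
  A via A→S a d: +{c}
  S: {a,c}  A: {a,b,c}  B: {a}
round 3: — fixpoint
  S: {a,c}  A: {a,b,c}  B: {a}

FIRST(A) = ["a", "b", "c"]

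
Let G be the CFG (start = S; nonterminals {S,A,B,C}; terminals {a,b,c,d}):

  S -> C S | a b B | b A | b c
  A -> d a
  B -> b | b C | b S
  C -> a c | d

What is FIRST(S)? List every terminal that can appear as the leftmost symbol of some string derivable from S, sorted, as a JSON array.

FIRST iteration:
round 1:
  A via A→d a: +{d}
  B via B→b: +{b}
  C via C→a c: +{a}
  C via C→d: +{d}
  S via S→C S: +{a,d}
  S via S→b A: +{b}
  S: {a,b,d}  A: {d}  B: {b}  C: {a,d}
round 2: — fixpoint
  S: {a,b,d}  A: {d}  B: {b}  C: {a,d}

FIRST(S) = ["a", "b", "d"]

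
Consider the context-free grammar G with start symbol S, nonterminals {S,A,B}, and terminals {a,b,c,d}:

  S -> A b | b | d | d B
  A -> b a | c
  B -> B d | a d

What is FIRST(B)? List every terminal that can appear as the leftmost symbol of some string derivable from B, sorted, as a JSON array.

Compute FIRST by fixpoint:
[1]
  A via A→b a: +{b}
  A via A→c: +{c}
  B via B→a d: +{a}
  S via S→A b: +{b,c}
  S via S→d: +{d}
  FIRST(S)={b,c,d}  FIRST(A)={b,c}  FIRST(B)={a}
[2] (no change)
  FIRST(S)={b,c,d}  FIRST(A)={b,c}  FIRST(B)={a}

FIRST(B) = ["a"]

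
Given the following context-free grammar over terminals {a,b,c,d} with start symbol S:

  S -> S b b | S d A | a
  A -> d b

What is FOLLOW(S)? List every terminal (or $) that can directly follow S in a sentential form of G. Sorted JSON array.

FIRST sets, iterate to fixpoint:
iter 1:
  A via A→d b: +{d}
  S via S→a: +{a}
  S: {a}  A: {d}
iter 2: — fixpoint
  S: {a}  A: {d}

FOLLOW iteration:
seed FOLLOW(S) with $
[1]
  S→S b b: FOLLOW(S) ⊇ FIRST(b) = {b}; new: +{b}
  S→S d A: FOLLOW(S) ⊇ FIRST(d) = {d}; new: +{d}
  S→S d A: FOLLOW(A) ⊇ FOLLOW(S) ⊇ {$,b,d}; new: +{$,b,d}
  FOLLOW(S)={$,b,d}  FOLLOW(A)={$,b,d}
[2] (no change)
  FOLLOW(S)={$,b,d}  FOLLOW(A)={$,b,d}

FOLLOW(S) = ["$", "b", "d"]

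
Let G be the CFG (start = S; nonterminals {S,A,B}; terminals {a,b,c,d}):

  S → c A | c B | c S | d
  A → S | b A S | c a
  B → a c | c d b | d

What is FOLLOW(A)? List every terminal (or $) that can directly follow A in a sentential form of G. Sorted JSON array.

Compute FIRST by fixpoint:
iter 1:
  A via A→b A S: +{b}
  A via A→c a: +{c}
  B via B→a c: +{a}
  B via B→c d b: +{c}
  B via B→d: +{d}
  S via S→c A: +{c}
  S via S→d: +{d}
  FIRST[S]={c,d}  FIRST[A]={b,c}  FIRST[B]={a,c,d}
iter 2:
  A via A→S: +{d}
  FIRST[S]={c,d}  FIRST[A]={b,c,d}  FIRST[B]={a,c,d}
iter 3: (no change)
  FIRST[S]={c,d}  FIRST[A]={b,c,d}  FIRST[B]={a,c,d}

FOLLOW iteration:
seed FOLLOW(S) with $
round 1:
  A→b A S: FOLLOW(A) ⊇ FIRST(S) = {c,d}; new: +{c,d}
  A→b A S: FOLLOW(S) ⊇ FOLLOW(A) ⊇ {c,d}; new: +{c,d}
  S→c A: FOLLOW(A) ⊇ FOLLOW(S) ⊇ {$,c,d}; new: +{$}
  S→c B: FOLLOW(B) ⊇ FOLLOW(S) ⊇ {$,c,d}; new: +{$,c,d}
  S: {$,c,d}  A: {$,c,d}  B: {$,c,d}
round 2: (stable)
  S: {$,c,d}  A: {$,c,d}  B: {$,c,d}

FOLLOW(A) = ["$", "c", "d"]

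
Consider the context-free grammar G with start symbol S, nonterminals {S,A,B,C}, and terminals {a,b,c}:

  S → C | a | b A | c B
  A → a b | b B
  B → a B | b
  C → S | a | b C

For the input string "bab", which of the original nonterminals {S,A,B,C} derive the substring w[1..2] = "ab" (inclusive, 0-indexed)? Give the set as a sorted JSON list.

Convert to CNF:
  S -> T1 A | T1 C | T2 B | a
  A -> T0 T1 | T1 B
  B -> T0 B | b
  C -> T1 A | T1 C | T2 B | a
  T0 -> a
  T1 -> b
  T2 -> c

CYK table (by increasing span) — only the sub-triangle for w[1..2]:
  cell(1,1) a: {C,S,T0}  orig:{C,S}
  cell(2,2) b: {B,T1}  orig:{B}
  cell(1,2) ab: {A,B}

Original NTs in T[1,2] deriving "ab": ["A", "B"]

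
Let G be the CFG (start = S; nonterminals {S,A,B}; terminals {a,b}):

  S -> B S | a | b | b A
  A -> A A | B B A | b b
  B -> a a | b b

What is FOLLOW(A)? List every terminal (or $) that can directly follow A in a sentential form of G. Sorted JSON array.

FIRST iteration:
pass 1:
  A via A→b b: +{b}
  B via B→a a: +{a}
  B via B→b b: +{b}
  S via S→B S: +{a,b}
  S: {a,b}  A: {b}  B: {a,b}
pass 2:
  A via A→B B A: +{a}
  S: {a,b}  A: {a,b}  B: {a,b}
pass 3: (no change)
  S: {a,b}  A: {a,b}  B: {a,b}

FOLLOW sets:
FOLLOW(S) := {$}
round 1:
  A→A A: FOLLOW(A) ⊇ FIRST(A) = {a,b}; new: +{a,b}
  A→B B A: FOLLOW(B) ⊇ FIRST(B) = {a,b}; new: +{a,b}
  S→b A: FOLLOW(A) ⊇ FOLLOW(S) ⊇ {$}; new: +{$}
  FOLLOW[S]={$}  FOLLOW[A]={$,a,b}  FOLLOW[B]={a,b}
round 2: — fixpoint
  FOLLOW[S]={$}  FOLLOW[A]={$,a,b}  FOLLOW[B]={a,b}

FOLLOW(A) = ["$", "a", "b"]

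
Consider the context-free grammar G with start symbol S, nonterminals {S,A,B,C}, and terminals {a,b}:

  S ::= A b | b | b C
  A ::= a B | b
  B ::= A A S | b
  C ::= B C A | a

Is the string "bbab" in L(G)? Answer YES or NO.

Convert to CNF:
  S -> A T1 | T1 C | b
  A -> T0 B | b
  B -> A X2 | b
  C -> B X3 | a
  T0 -> a
  T1 -> b
  X2 -> A S
  X3 -> C A

Fill CYK table bottom-up:
  cell(0,0) b: {A,B,S,T1}  orig:{A,B,S}
  cell(1,1) b: {A,B,S,T1}  orig:{A,B,S}
  cell(2,2) a: {C,T0}  orig:{C}
  cell(3,3) b: {A,B,S,T1}  orig:{A,B,S}
  cell(0,1) bb: {S,X2}  orig:{S}
  cell(1,2) ba: {S}
  cell(2,3) ab: {A,X3}  orig:{A}
  cell(0,2) bba: {X2}  orig:{}
  cell(1,3) bab: {C}
  cell(0,3) bbab: {S}

S ∈ T[0,3] ⇒ YES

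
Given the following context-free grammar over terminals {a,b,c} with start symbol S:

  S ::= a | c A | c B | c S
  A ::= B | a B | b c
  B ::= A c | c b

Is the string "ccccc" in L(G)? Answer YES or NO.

CNF form of G:
  S -> T0 A | T0 B | T0 S | a
  A -> A T0 | T0 T2 | T1 B | T2 T0
  B -> A T0 | T0 T2
  T0 -> c
  T1 -> a
  T2 -> b

Fill CYK table bottom-up:
  [0..0]={T0}  "c"  orig:{}
  [1..1]={T0}  "c"  orig:{}
  [2..2]={T0}  "c"  orig:{}
  [3..3]={T0}  "c"  orig:{}
  [4..4]={T0}  "c"  orig:{}
  [0..1]=∅  "cc"
  [1..2]=∅  "cc"
  [2..3]=∅  "cc"
  [3..4]=∅  "cc"
  [0..2]=∅  "ccc"
  [1..3]=∅  "ccc"
  [2..4]=∅  "ccc"
  [0..3]=∅  "cccc"
  [1..4]=∅  "cccc"
  [0..4]=∅  "ccccc"

S ∉ T[0,4] ⇒ NO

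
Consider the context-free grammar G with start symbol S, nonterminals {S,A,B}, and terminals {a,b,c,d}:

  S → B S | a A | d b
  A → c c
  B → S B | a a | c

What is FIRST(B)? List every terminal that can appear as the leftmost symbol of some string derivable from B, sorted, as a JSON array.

FIRST sets, iterate to fixpoint:
round 1:
  A via A→c c: +{c}
  B via B→a a: +{a}
  B via B→c: +{c}
  S via S→B S: +{a,c}
  S via S→d b: +{d}
  FIRST[S]={a,c,d}  FIRST[A]={c}  FIRST[B]={a,c}
round 2:
  B via B→S B: +{d}
  FIRST[S]={a,c,d}  FIRST[A]={c}  FIRST[B]={a,c,d}
round 3: done
  FIRST[S]={a,c,d}  FIRST[A]={c}  FIRST[B]={a,c,d}

FIRST(B) = ["a", "c", "d"]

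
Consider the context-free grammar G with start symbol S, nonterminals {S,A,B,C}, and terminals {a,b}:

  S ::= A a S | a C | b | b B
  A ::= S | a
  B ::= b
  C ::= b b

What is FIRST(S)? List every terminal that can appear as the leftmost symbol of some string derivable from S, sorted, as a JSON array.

FIRST iteration:
[1]
  A via A→a: +{a}
  B via B→b: +{b}
  C via C→b b: +{b}
  S via S→A a S: +{a}
  S via S→b: +{b}
  FIRST[S]={a,b}  FIRST[A]={a}  FIRST[B]={b}  FIRST[C]={b}
[2]
  A via A→S: +{b}
  FIRST[S]={a,b}  FIRST[A]={a,b}  FIRST[B]={b}  FIRST[C]={b}
[3] (stable)
  FIRST[S]={a,b}  FIRST[A]={a,b}  FIRST[B]={b}  FIRST[C]={b}

FIRST(S) = ["a", "b"]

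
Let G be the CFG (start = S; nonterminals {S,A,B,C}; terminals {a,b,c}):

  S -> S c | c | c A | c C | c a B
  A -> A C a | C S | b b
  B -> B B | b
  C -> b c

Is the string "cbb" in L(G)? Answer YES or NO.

CNF form of G:
  S -> S T2 | T2 A | T2 C | T2 X4 | c
  A -> A X3 | C S | T1 T1
  B -> B B | b
  C -> T1 T2
  T0 -> a
  T1 -> b
  T2 -> c
  X3 -> C T0
  X4 -> T0 B

Fill CYK table bottom-up:
  T[0,0] 'c' = {S,T2}  orig:{S}
  T[1,1] 'b' = {B,T1}  orig:{B}
  T[2,2] 'b' = {B,T1}  orig:{B}
  T[0,1] 'cb' = ∅
  T[1,2] 'bb' = {A,B}
  T[0,2] 'cbb' = {S}

S ∈ T[0,2] ⇒ YES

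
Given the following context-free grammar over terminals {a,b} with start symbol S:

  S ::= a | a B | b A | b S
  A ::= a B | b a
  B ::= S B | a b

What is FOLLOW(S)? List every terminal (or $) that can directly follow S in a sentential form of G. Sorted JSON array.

FIRST iteration:
[1]
  A via A→a B: +{a}
  A via A→b a: +{b}
  B via B→a b: +{a}
  S via S→a: +{a}
  S via S→b A: +{b}
  FIRST(S)={a,b}  FIRST(A)={a,b}  FIRST(B)={a}
[2]
  B via B→S B: +{b}
  FIRST(S)={a,b}  FIRST(A)={a,b}  FIRST(B)={a,b}
[3] (stable)
  FIRST(S)={a,b}  FIRST(A)={a,b}  FIRST(B)={a,b}

FOLLOW iteration:
initialize: $ ∈ FOLLOW(S)
pass 1:
  B→S B: FOLLOW(S) ⊇ FIRST(B) = {a,b}; new: +{a,b}
  S→a B: FOLLOW(B) ⊇ FOLLOW(S) ⊇ {$,a,b}; new: +{$,a,b}
  S→b A: FOLLOW(A) ⊇ FOLLOW(S) ⊇ {$,a,b}; new: +{$,a,b}
  FOLLOW[S]={$,a,b}  FOLLOW[A]={$,a,b}  FOLLOW[B]={$,a,b}
pass 2: — fixpoint
  FOLLOW[S]={$,a,b}  FOLLOW[A]={$,a,b}  FOLLOW[B]={$,a,b}

FOLLOW(S) = ["$", "a", "b"]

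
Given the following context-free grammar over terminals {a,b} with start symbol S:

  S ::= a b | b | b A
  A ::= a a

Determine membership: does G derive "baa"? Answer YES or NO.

CNF form of G:
  S -> T0 T1 | T1 A | b
  A -> T0 T0
  T0 -> a
  T1 -> b

CYK fill:
  [0..0]={S,T1}  "b"  orig:{S}
  [1..1]={T0}  "a"  orig:{}
  [2..2]={T0}  "a"  orig:{}
  [0..1]=∅  "ba"
  [1..2]={A}  "aa"
  [0..2]={S}  "baa"

S ∈ T[0,2] ⇒ YES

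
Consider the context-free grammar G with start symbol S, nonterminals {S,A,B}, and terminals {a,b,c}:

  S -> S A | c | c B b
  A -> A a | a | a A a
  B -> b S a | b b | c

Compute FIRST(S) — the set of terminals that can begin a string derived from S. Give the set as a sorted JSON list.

FIRST iteration:
iter 1:
  A via A→a: +{a}
  B via B→b S a: +{b}
  B via B→c: +{c}
  S via S→c: +{c}
  FIRST[S]={c}  FIRST[A]={a}  FIRST[B]={b,c}
iter 2: — fixpoint
  FIRST[S]={c}  FIRST[A]={a}  FIRST[B]={b,c}

FIRST(S) = ["c"]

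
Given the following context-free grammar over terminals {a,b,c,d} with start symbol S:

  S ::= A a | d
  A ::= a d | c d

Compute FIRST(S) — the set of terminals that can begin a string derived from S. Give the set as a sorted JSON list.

FIRST sets, iterate to fixpoint:
round 1:
  A via A→a d: +{a}
  A via A→c d: +{c}
  S via S→A a: +{a,c}
  S via S→d: +{d}
  S: {a,c,d}  A: {a,c}
round 2: (stable)
  S: {a,c,d}  A: {a,c}

FIRST(S) = ["a", "c", "d"]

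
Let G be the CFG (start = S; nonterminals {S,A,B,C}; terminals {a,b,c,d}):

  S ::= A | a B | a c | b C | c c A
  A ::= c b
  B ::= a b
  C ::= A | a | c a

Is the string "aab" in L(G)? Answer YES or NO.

Convert to CNF:
  S -> T0 T1 | T0 X3 | T1 C | T2 B | T2 T0
  A -> T0 T1
  B -> T2 T1
  C -> T0 T1 | T0 T2 | a
  T0 -> c
  T1 -> b
  T2 -> a
  X3 -> T0 A

CYK fill:
  [0..0]={C,T2}  "a"  orig:{C}
  [1..1]={C,T2}  "a"  orig:{C}
  [2..2]={T1}  "b"  orig:{}
  [0..1]=∅  "aa"
  [1..2]={B}  "ab"
  [0..2]={S}  "aab"

S ∈ T[0,2] ⇒ YES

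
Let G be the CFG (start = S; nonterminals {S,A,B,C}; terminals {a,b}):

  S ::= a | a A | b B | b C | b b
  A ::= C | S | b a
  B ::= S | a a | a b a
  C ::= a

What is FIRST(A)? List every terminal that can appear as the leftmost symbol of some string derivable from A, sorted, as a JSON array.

Compute FIRST by fixpoint:
pass 1:
  A via A→b a: +{b}
  B via B→a a: +{a}
  C via C→a: +{a}
  S via S→a: +{a}
  S via S→b B: +{b}
  FIRST[S]={a,b}  FIRST[A]={b}  FIRST[B]={a}  FIRST[C]={a}
pass 2:
  A via A→C: +{a}
  B via B→S: +{b}
  FIRST[S]={a,b}  FIRST[A]={a,b}  FIRST[B]={a,b}  FIRST[C]={a}
pass 3: done
  FIRST[S]={a,b}  FIRST[A]={a,b}  FIRST[B]={a,b}  FIRST[C]={a}

FIRST(A) = ["a", "b"]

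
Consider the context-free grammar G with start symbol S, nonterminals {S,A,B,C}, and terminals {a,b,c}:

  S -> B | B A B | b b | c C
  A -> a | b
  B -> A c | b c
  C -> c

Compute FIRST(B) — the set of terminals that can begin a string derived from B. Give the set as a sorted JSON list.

Compute FIRST by fixpoint:
[1]
  A via A→a: +{a}
  A via A→b: +{b}
  B via B→A c: +{a,b}
  C via C→c: +{c}
  S via S→B: +{a,b}
  S via S→c C: +{c}
  S: {a,b,c}  A: {a,b}  B: {a,b}  C: {c}
[2] done
  S: {a,b,c}  A: {a,b}  B: {a,b}  C: {c}

FIRST(B) = ["a", "b"]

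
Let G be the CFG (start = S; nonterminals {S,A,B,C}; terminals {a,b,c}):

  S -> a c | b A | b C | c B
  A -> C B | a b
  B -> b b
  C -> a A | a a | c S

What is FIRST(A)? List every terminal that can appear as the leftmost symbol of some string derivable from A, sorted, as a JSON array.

FIRST iteration:
[1]
  A via A→a b: +{a}
  B via B→b b: +{b}
  C via C→a A: +{a}
  C via C→c S: +{c}
  S via S→a c: +{a}
  S via S→b A: +{b}
  S via S→c B: +{c}
  FIRST(S)={a,b,c}  FIRST(A)={a}  FIRST(B)={b}  FIRST(C)={a,c}
[2]
  A via A→C B: +{c}
  FIRST(S)={a,b,c}  FIRST(A)={a,c}  FIRST(B)={b}  FIRST(C)={a,c}
[3] — fixpoint
  FIRST(S)={a,b,c}  FIRST(A)={a,c}  FIRST(B)={b}  FIRST(C)={a,c}

FIRST(A) = ["a", "c"]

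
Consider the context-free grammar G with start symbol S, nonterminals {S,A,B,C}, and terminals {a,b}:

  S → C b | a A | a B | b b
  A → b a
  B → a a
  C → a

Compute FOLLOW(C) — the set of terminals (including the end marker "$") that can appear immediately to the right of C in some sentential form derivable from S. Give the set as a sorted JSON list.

Compute FIRST by fixpoint:
round 1:
  A via A→b a: +{b}
  B via B→a a: +{a}
  C via C→a: +{a}
  S via S→C b: +{a}
  S via S→b b: +{b}
  FIRST(S)={a,b}  FIRST(A)={b}  FIRST(B)={a}  FIRST(C)={a}
round 2: (no change)
  FIRST(S)={a,b}  FIRST(A)={b}  FIRST(B)={a}  FIRST(C)={a}

FOLLOW sets:
seed FOLLOW(S) with $
iter 1:
  S→C b: FOLLOW(C) ⊇ FIRST(b) = {b}; new: +{b}
  S→a A: FOLLOW(A) ⊇ FOLLOW(S) ⊇ {$}; new: +{$}
  S→a B: FOLLOW(B) ⊇ FOLLOW(S) ⊇ {$}; new: +{$}
  FOLLOW[S]={$}  FOLLOW[A]={$}  FOLLOW[B]={$}  FOLLOW[C]={b}
iter 2: (no change)
  FOLLOW[S]={$}  FOLLOW[A]={$}  FOLLOW[B]={$}  FOLLOW[C]={b}

FOLLOW(C) = ["b"]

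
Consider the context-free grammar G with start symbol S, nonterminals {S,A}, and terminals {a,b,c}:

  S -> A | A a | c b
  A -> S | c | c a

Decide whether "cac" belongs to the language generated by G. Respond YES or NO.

Convert to CNF:
  S -> A T0 | T1 T0 | T1 T2 | c
  A -> A T0 | T1 T0 | T1 T2 | c
  T0 -> a
  T1 -> c
  T2 -> b

CYK fill:
  [0..0]={A,S,T1}  "c"  orig:{A,S}
  [1..1]={T0}  "a"  orig:{}
  [2..2]={A,S,T1}  "c"  orig:{A,S}
  [0..1]={A,S}  "ca"
  [1..2]=∅  "ac"
  [0..2]=∅  "cac"

S ∉ T[0,2] ⇒ NO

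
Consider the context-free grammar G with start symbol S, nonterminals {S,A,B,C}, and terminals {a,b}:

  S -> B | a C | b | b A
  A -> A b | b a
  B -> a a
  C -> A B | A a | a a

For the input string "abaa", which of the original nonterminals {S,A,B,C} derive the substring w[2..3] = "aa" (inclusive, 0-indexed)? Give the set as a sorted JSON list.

Convert to CNF:
  S -> T0 A | T1 C | T1 T1 | b
  A -> A T0 | T0 T1
  B -> T1 T1
  C -> A B | A T1 | T1 T1
  T0 -> b
  T1 -> a

CYK table (by increasing span) — only the sub-triangle for w[2..3]:
  [2..2]={T1}  "a"  orig:{}
  [3..3]={T1}  "a"  orig:{}
  [2..3]={B,C,S}  "aa"

Original NTs in T[2,3] deriving "aa": ["B", "C", "S"]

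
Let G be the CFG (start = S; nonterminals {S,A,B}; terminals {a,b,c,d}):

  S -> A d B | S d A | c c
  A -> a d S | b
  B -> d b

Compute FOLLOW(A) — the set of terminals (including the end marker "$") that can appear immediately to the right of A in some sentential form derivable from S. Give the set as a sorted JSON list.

FIRST iteration:
iter 1:
  A via A→a d S: +{a}
  A via A→b: +{b}
  B via B→d b: +{d}
  S via S→A d B: +{a,b}
  S via S→c c: +{c}
  FIRST(S)={a,b,c}  FIRST(A)={a,b}  FIRST(B)={d}
iter 2: — fixpoint
  FIRST(S)={a,b,c}  FIRST(A)={a,b}  FIRST(B)={d}

Compute FOLLOW by fixpoint:
seed FOLLOW(S) with $
round 1:
  S→A d B: FOLLOW(A) ⊇ FIRST(d) = {d}; new: +{d}
  S→A d B: FOLLOW(B) ⊇ FOLLOW(S) ⊇ {$}; new: +{$}
  S→S d A: FOLLOW(S) ⊇ FIRST(d) = {d}; new: +{d}
  S→S d A: FOLLOW(A) ⊇ FOLLOW(S) ⊇ {$,d}; new: +{$}
  S: {$,d}  A: {$,d}  B: {$}
round 2:
  S→A d B: FOLLOW(B) ⊇ FOLLOW(S) ⊇ {$,d}; new: +{d}
  S: {$,d}  A: {$,d}  B: {$,d}
round 3: (stable)
  S: {$,d}  A: {$,d}  B: {$,d}

FOLLOW(A) = ["$", "d"]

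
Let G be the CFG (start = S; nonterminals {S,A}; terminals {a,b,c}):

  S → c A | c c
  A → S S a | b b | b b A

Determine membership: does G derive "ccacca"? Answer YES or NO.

Convert to CNF:
  S -> T2 A | T2 T2
  A -> S X3 | T1 T1 | T1 X4
  T0 -> a
  T1 -> b
  T2 -> c
  X3 -> S T0
  X4 -> T1 A

CYK table (by increasing span):
  T[0,0] 'c' = {T2}  orig:{}
  T[1,1] 'c' = {T2}  orig:{}
  T[2,2] 'a' = {T0}  orig:{}
  T[3,3] 'c' = {T2}  orig:{}
  T[4,4] 'c' = {T2}  orig:{}
  T[5,5] 'a' = {T0}  orig:{}
  T[0,1] 'cc' = {S}
  T[1,2] 'ca' = ∅
  T[2,3] 'ac' = ∅
  T[3,4] 'cc' = {S}
  T[4,5] 'ca' = ∅
  T[0,2] 'cca' = {X3}  orig:{}
  T[1,3] 'cac' = ∅
  T[2,4] 'acc' = ∅
  T[3,5] 'cca' = {X3}  orig:{}
  T[0,3] 'ccac' = ∅
  T[1,4] 'cacc' = ∅
  T[2,5] 'acca' = ∅
  T[0,4] 'ccacc' = ∅
  T[1,5] 'cacca' = ∅
  T[0,5] 'ccacca' = ∅

S ∉ T[0,5] ⇒ NO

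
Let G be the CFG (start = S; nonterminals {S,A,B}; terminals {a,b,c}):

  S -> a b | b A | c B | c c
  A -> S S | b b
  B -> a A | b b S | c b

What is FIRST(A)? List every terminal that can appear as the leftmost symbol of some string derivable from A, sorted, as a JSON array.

Compute FIRST by fixpoint:
pass 1:
  A via A→b b: +{b}
  B via B→a A: +{a}
  B via B→b b S: +{b}
  B via B→c b: +{c}
  S via S→a b: +{a}
  S via S→b A: +{b}
  S via S→c B: +{c}
  S: {a,b,c}  A: {b}  B: {a,b,c}
pass 2:
  A via A→S S: +{a,c}
  S: {a,b,c}  A: {a,b,c}  B: {a,b,c}
pass 3: (stable)
  S: {a,b,c}  A: {a,b,c}  B: {a,b,c}

FIRST(A) = ["a", "b", "c"]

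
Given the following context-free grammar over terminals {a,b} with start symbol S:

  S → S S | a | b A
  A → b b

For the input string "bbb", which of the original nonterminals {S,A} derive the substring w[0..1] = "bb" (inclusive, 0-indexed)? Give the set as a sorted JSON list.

Convert to CNF:
  S -> S S | T0 A | a
  A -> T0 T0
  T0 -> b

CYK table (by increasing span), restricted to cells inside w[0..1]:
  [0..0]={T0}  "b"  orig:{}
  [1..1]={T0}  "b"  orig:{}
  [0..1]={A}  "bb"

Original NTs in T[0,1] deriving "bb": ["A"]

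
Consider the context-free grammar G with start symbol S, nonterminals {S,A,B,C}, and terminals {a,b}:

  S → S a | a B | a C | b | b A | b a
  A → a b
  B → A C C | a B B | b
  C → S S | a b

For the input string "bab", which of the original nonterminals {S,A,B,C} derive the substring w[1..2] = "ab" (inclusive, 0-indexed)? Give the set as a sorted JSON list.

CNF form of G:
  S -> S T0 | T0 B | T0 C | T1 A | T1 T0 | b
  A -> T0 T1
  B -> A X2 | T0 X3 | b
  C -> S S | T0 T1
  T0 -> a
  T1 -> b
  X2 -> C C
  X3 -> B B

Fill CYK table bottom-up — only the sub-triangle for w[1..2]:
  [1..1]={T0}  "a"  orig:{}
  [2..2]={B,S,T1}  "b"  orig:{B,S}
  [1..2]={A,C,S}  "ab"

Original NTs in T[1,2] deriving "ab": ["A", "C", "S"]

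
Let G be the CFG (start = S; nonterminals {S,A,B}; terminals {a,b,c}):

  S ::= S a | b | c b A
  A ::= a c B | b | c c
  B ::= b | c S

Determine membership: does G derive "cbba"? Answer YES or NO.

Convert to CNF:
  S -> S T0 | T1 X4 | b
  A -> T0 X3 | T1 T1 | b
  B -> T1 S | b
  T0 -> a
  T1 -> c
  T2 -> b
  X3 -> T1 B
  X4 -> T2 A

CYK fill:
  cell(0,0) c: {T1}  orig:{}
  cell(1,1) b: {A,B,S,T2}  orig:{A,B,S}
  cell(2,2) b: {A,B,S,T2}  orig:{A,B,S}
  cell(3,3) a: {T0}  orig:{}
  cell(0,1) cb: {B,X3}  orig:{B}
  cell(1,2) bb: {X4}  orig:{}
  cell(2,3) ba: {S}
  cell(0,2) cbb: {S}
  cell(1,3) bba: ∅
  cell(0,3) cbba: {S}

S ∈ T[0,3] ⇒ YES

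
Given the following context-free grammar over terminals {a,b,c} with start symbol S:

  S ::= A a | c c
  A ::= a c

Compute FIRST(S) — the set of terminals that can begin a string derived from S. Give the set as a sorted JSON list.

FIRST iteration:
pass 1:
  A via A→a c: +{a}
  S via S→A a: +{a}
  S via S→c c: +{c}
  FIRST[S]={a,c}  FIRST[A]={a}
pass 2: — fixpoint
  FIRST[S]={a,c}  FIRST[A]={a}

FIRST(S) = ["a", "c"]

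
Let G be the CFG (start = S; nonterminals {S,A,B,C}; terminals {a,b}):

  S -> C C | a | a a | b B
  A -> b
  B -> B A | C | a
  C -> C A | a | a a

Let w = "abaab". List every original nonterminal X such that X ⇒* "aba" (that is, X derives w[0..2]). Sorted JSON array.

CNF form of G:
  S -> C C | T0 T0 | T1 B | a
  A -> b
  B -> B A | C A | T0 T0 | a
  C -> C A | T0 T0 | a
  T0 -> a
  T1 -> b

CYK table (by increasing span), restricted to cells inside w[0..2]:
  cell(0,0) a: {B,C,S,T0}  orig:{B,C,S}
  cell(1,1) b: {A,T1}  orig:{A}
  cell(2,2) a: {B,C,S,T0}  orig:{B,C,S}
  cell(0,1) ab: {B,C}
  cell(1,2) ba: {S}
  cell(0,2) aba: {S}

Original NTs in T[0,2] deriving "aba": ["S"]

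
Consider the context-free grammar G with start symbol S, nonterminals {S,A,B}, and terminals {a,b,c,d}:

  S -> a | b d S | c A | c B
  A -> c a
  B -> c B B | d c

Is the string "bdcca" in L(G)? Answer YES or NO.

CNF form of G:
  S -> T0 A | T0 B | T3 X5 | a
  A -> T0 T1
  B -> T0 X4 | T2 T0
  T0 -> c
  T1 -> a
  T2 -> d
  T3 -> b
  X4 -> B B
  X5 -> T2 S

CYK fill:
  [0..0]={T3}  "b"  orig:{}
  [1..1]={T2}  "d"  orig:{}
  [2..2]={T0}  "c"  orig:{}
  [3..3]={T0}  "c"  orig:{}
  [4..4]={S,T1}  "a"  orig:{S}
  [0..1]=∅  "bd"
  [1..2]={B}  "dc"
  [2..3]=∅  "cc"
  [3..4]={A}  "ca"
  [0..2]=∅  "bdc"
  [1..3]=∅  "dcc"
  [2..4]={S}  "cca"
  [0..3]=∅  "bdcc"
  [1..4]={X5}  "dcca"  orig:{}
  [0..4]={S}  "bdcca"

S ∈ T[0,4] ⇒ YES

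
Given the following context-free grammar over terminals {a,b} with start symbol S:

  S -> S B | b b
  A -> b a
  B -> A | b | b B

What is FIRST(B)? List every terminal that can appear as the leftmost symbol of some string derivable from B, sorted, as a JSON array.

FIRST sets, iterate to fixpoint:
pass 1:
  A via A→b a: +{b}
  B via B→A: +{b}
  S via S→b b: +{b}
  S: {b}  A: {b}  B: {b}
pass 2: (no change)
  S: {b}  A: {b}  B: {b}

FIRST(B) = ["b"]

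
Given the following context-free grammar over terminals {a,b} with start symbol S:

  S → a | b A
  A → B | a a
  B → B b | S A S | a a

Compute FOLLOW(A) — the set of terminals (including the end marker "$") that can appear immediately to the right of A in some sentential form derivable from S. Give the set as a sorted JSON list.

FIRST sets, iterate to fixpoint:
iter 1:
  A via A→a a: +{a}
  B via B→a a: +{a}
  S via S→a: +{a}
  S via S→b A: +{b}
  FIRST[S]={a,b}  FIRST[A]={a}  FIRST[B]={a}
iter 2:
  B via B→S A S: +{b}
  FIRST[S]={a,b}  FIRST[A]={a}  FIRST[B]={a,b}
iter 3:
  A via A→B: +{b}
  FIRST[S]={a,b}  FIRST[A]={a,b}  FIRST[B]={a,b}
iter 4: — fixpoint
  FIRST[S]={a,b}  FIRST[A]={a,b}  FIRST[B]={a,b}

FOLLOW iteration:
FOLLOW(S) := {$}
iter 1:
  B→B b: FOLLOW(B) ⊇ FIRST(b) = {b}; new: +{b}
  B→S A S: FOLLOW(S) ⊇ FIRST(A) = {a,b}; new: +{a,b}
  B→S A S: FOLLOW(A) ⊇ FIRST(S) = {a,b}; new: +{a,b}
  S→b A: FOLLOW(A) ⊇ FOLLOW(S) ⊇ {$,a,b}; new: +{$}
  S: {$,a,b}  A: {$,a,b}  B: {b}
iter 2:
  A→B: FOLLOW(B) ⊇ FOLLOW(A) ⊇ {$,a,b}; new: +{$,a}
  S: {$,a,b}  A: {$,a,b}  B: {$,a,b}
iter 3: (stable)
  S: {$,a,b}  A: {$,a,b}  B: {$,a,b}

FOLLOW(A) = ["$", "a", "b"]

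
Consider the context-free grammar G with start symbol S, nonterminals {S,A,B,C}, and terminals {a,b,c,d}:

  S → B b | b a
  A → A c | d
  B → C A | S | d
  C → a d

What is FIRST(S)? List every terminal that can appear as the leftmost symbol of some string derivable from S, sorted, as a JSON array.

FIRST sets, iterate to fixpoint:
pass 1:
  A via A→d: +{d}
  B via B→d: +{d}
  C via C→a d: +{a}
  S via S→B b: +{d}
  S via S→b a: +{b}
  FIRST[S]={b,d}  FIRST[A]={d}  FIRST[B]={d}  FIRST[C]={a}
pass 2:
  B via B→C A: +{a}
  B via B→S: +{b}
  S via S→B b: +{a}
  FIRST[S]={a,b,d}  FIRST[A]={d}  FIRST[B]={a,b,d}  FIRST[C]={a}
pass 3: (stable)
  FIRST[S]={a,b,d}  FIRST[A]={d}  FIRST[B]={a,b,d}  FIRST[C]={a}

FIRST(S) = ["a", "b", "d"]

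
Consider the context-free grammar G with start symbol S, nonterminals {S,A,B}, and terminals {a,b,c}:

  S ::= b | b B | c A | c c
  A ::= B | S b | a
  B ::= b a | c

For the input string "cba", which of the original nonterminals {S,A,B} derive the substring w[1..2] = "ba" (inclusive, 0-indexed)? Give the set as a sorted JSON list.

CNF form of G:
  S -> T0 B | T2 A | T2 T2 | b
  A -> S T0 | T0 T1 | a | c
  B -> T0 T1 | c
  T0 -> b
  T1 -> a
  T2 -> c

CYK fill, restricted to cells inside w[1..2]:
  T[1,1] 'b' = {S,T0}  orig:{S}
  T[2,2] 'a' = {A,T1}  orig:{A}
  T[1,2] 'ba' = {A,B}

Original NTs in T[1,2] deriving "ba": ["A", "B"]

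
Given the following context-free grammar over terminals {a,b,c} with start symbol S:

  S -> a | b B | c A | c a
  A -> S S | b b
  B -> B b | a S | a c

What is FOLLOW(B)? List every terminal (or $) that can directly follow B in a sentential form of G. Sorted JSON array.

FIRST iteration:
pass 1:
  A via A→b b: +{b}
  B via B→a S: +{a}
  S via S→a: +{a}
  S via S→b B: +{b}
  S via S→c A: +{c}
  S: {a,b,c}  A: {b}  B: {a}
pass 2:
  A via A→S S: +{a,c}
  S: {a,b,c}  A: {a,b,c}  B: {a}
pass 3: — fixpoint
  S: {a,b,c}  A: {a,b,c}  B: {a}

FOLLOW iteration:
seed FOLLOW(S) with $
[1]
  A→S S: FOLLOW(S) ⊇ FIRST(S) = {a,b,c}; new: +{a,b,c}
  B→B b: FOLLOW(B) ⊇ FIRST(b) = {b}; new: +{b}
  S→b B: FOLLOW(B) ⊇ FOLLOW(S) ⊇ {$,a,b,c}; new: +{$,a,c}
  S→c A: FOLLOW(A) ⊇ FOLLOW(S) ⊇ {$,a,b,c}; new: +{$,a,b,c}
  FOLLOW[S]={$,a,b,c}  FOLLOW[A]={$,a,b,c}  FOLLOW[B]={$,a,b,c}
[2] done
  FOLLOW[S]={$,a,b,c}  FOLLOW[A]={$,a,b,c}  FOLLOW[B]={$,a,b,c}

FOLLOW(B) = ["$", "a", "b", "c"]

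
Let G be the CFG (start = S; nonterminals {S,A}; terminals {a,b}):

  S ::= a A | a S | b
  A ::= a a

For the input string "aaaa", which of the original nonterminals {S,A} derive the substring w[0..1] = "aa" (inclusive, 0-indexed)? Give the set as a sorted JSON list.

CNF form of G:
  S -> T0 A | T0 S | b
  A -> T0 T0
  T0 -> a

Fill CYK table bottom-up — only the sub-triangle for w[0..1]:
  cell(0,0) a: {T0}  orig:{}
  cell(1,1) a: {T0}  orig:{}
  cell(0,1) aa: {A}

Original NTs in T[0,1] deriving "aa": ["A"]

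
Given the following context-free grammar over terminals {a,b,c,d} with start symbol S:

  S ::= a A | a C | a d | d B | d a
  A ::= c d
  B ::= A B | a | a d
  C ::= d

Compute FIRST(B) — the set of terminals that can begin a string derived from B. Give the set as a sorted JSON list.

Compute FIRST by fixpoint:
iter 1:
  A via A→c d: +{c}
  B via B→A B: +{c}
  B via B→a: +{a}
  C via C→d: +{d}
  S via S→a A: +{a}
  S via S→d B: +{d}
  FIRST(S)={a,d}  FIRST(A)={c}  FIRST(B)={a,c}  FIRST(C)={d}
iter 2: (no change)
  FIRST(S)={a,d}  FIRST(A)={c}  FIRST(B)={a,c}  FIRST(C)={d}

FIRST(B) = ["a", "c"]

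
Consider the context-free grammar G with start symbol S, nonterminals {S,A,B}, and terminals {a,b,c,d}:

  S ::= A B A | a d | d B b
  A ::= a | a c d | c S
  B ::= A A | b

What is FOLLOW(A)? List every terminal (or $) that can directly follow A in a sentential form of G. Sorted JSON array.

Compute FIRST by fixpoint:
pass 1:
  A via A→a: +{a}
  A via A→c S: +{c}
  B via B→A A: +{a,c}
  B via B→b: +{b}
  S via S→A B A: +{a,c}
  S via S→d B b: +{d}
  S: {a,c,d}  A: {a,c}  B: {a,b,c}
pass 2: (stable)
  S: {a,c,d}  A: {a,c}  B: {a,b,c}

FOLLOW sets:
seed FOLLOW(S) with $
round 1:
  B→A A: FOLLOW(A) ⊇ FIRST(A) = {a,c}; new: +{a,c}
  S→A B A: FOLLOW(A) ⊇ FIRST(B) = {a,b,c}; new: +{b}
  S→A B A: FOLLOW(B) ⊇ FIRST(A) = {a,c}; new: +{a,c}
  S→A B A: FOLLOW(A) ⊇ FOLLOW(S) ⊇ {$}; new: +{$}
  S→d B b: FOLLOW(B) ⊇ FIRST(b) = {b}; new: +{b}
  FOLLOW(S)={$}  FOLLOW(A)={$,a,b,c}  FOLLOW(B)={a,b,c}
round 2:
  A→c S: FOLLOW(S) ⊇ FOLLOW(A) ⊇ {$,a,b,c}; new: +{a,b,c}
  FOLLOW(S)={$,a,b,c}  FOLLOW(A)={$,a,b,c}  FOLLOW(B)={a,b,c}
round 3: (stable)
  FOLLOW(S)={$,a,b,c}  FOLLOW(A)={$,a,b,c}  FOLLOW(B)={a,b,c}

FOLLOW(A) = ["$", "a", "b", "c"]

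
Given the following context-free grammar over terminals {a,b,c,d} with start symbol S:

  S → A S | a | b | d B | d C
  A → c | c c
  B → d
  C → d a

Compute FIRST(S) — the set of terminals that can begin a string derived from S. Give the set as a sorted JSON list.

FIRST iteration:
[1]
  A via A→c: +{c}
  B via B→d: +{d}
  C via C→d a: +{d}
  S via S→A S: +{c}
  S via S→a: +{a}
  S via S→b: +{b}
  S via S→d B: +{d}
  FIRST[S]={a,b,c,d}  FIRST[A]={c}  FIRST[B]={d}  FIRST[C]={d}
[2] (no change)
  FIRST[S]={a,b,c,d}  FIRST[A]={c}  FIRST[B]={d}  FIRST[C]={d}

FIRST(S) = ["a", "b", "c", "d"]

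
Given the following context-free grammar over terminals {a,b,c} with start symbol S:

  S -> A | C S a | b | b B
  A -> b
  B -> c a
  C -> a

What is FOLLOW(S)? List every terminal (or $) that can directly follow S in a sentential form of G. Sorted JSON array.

Compute FIRST by fixpoint:
[1]
  A via A→b: +{b}
  B via B→c a: +{c}
  C via C→a: +{a}
  S via S→A: +{b}
  S via S→C S a: +{a}
  S: {a,b}  A: {b}  B: {c}  C: {a}
[2] — fixpoint
  S: {a,b}  A: {b}  B: {c}  C: {a}

FOLLOW iteration:
initialize: $ ∈ FOLLOW(S)
[1]
  S→A: FOLLOW(A) ⊇ FOLLOW(S) ⊇ {$}; new: +{$}
  S→C S a: FOLLOW(C) ⊇ FIRST(S) = {a,b}; new: +{a,b}
  S→C S a: FOLLOW(S) ⊇ FIRST(a) = {a}; new: +{a}
  S→b B: FOLLOW(B) ⊇ FOLLOW(S) ⊇ {$,a}; new: +{$,a}
  FOLLOW(S)={$,a}  FOLLOW(A)={$}  FOLLOW(B)={$,a}  FOLLOW(C)={a,b}
[2]
  S→A: FOLLOW(A) ⊇ FOLLOW(S) ⊇ {$,a}; new: +{a}
  FOLLOW(S)={$,a}  FOLLOW(A)={$,a}  FOLLOW(B)={$,a}  FOLLOW(C)={a,b}
[3] (stable)
  FOLLOW(S)={$,a}  FOLLOW(A)={$,a}  FOLLOW(B)={$,a}  FOLLOW(C)={a,b}

FOLLOW(S) = ["$", "a"]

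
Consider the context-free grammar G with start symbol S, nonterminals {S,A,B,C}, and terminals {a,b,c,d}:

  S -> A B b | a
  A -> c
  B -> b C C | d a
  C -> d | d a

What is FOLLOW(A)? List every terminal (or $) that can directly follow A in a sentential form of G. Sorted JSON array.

Compute FIRST by fixpoint:
pass 1:
  A via A→c: +{c}
  B via B→b C C: +{b}
  B via B→d a: +{d}
  C via C→d: +{d}
  S via S→A B b: +{c}
  S via S→a: +{a}
  FIRST(S)={a,c}  FIRST(A)={c}  FIRST(B)={b,d}  FIRST(C)={d}
pass 2: (stable)
  FIRST(S)={a,c}  FIRST(A)={c}  FIRST(B)={b,d}  FIRST(C)={d}

FOLLOW sets:
FOLLOW(S) := {$}
[1]
  B→b C C: FOLLOW(C) ⊇ FIRST(C) = {d}; new: +{d}
  S→A B b: FOLLOW(A) ⊇ FIRST(B) = {b,d}; new: +{b,d}
  S→A B b: FOLLOW(B) ⊇ FIRST(b) = {b}; new: +{b}
  S: {$}  A: {b,d}  B: {b}  C: {d}
[2]
  B→b C C: FOLLOW(C) ⊇ FOLLOW(B) ⊇ {b}; new: +{b}
  S: {$}  A: {b,d}  B: {b}  C: {b,d}
[3] — fixpoint
  S: {$}  A: {b,d}  B: {b}  C: {b,d}

FOLLOW(A) = ["b", "d"]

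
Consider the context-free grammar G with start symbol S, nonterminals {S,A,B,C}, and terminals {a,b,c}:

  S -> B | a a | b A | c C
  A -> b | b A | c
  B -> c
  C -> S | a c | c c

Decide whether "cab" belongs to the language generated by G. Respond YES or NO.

Convert to CNF:
  S -> T0 A | T1 T1 | T2 C | c
  A -> T0 A | b | c
  B -> c
  C -> T0 A | T1 T1 | T1 T2 | T2 C | T2 T2 | c
  T0 -> b
  T1 -> a
  T2 -> c

CYK fill:
  [0..0]={A,B,C,S,T2}  "c"  orig:{A,B,C,S}
  [1..1]={T1}  "a"  orig:{}
  [2..2]={A,T0}  "b"  orig:{A}
  [0..1]=∅  "ca"
  [1..2]=∅  "ab"
  [0..2]=∅  "cab"

S ∉ T[0,2] ⇒ NO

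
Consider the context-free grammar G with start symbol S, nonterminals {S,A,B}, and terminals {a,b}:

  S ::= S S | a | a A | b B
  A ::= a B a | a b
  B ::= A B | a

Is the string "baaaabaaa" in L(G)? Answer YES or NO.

CNF form of G:
  S -> S S | T0 A | T1 B | a
  A -> T0 T1 | T0 X2
  B -> A B | a
  T0 -> a
  T1 -> b
  X2 -> B T0

CYK fill:
  [0..0]={T1}  "b"  orig:{}
  [1..1]={B,S,T0}  "a"  orig:{B,S}
  [2..2]={B,S,T0}  "a"  orig:{B,S}
  [3..3]={B,S,T0}  "a"  orig:{B,S}
  [4..4]={B,S,T0}  "a"  orig:{B,S}
  [5..5]={T1}  "b"  orig:{}
  [6..6]={B,S,T0}  "a"  orig:{B,S}
  [7..7]={B,S,T0}  "a"  orig:{B,S}
  [8..8]={B,S,T0}  "a"  orig:{B,S}
  [0..1]={S}  "ba"
  [1..2]={S,X2}  "aa"  orig:{S}
  [2..3]={S,X2}  "aa"  orig:{S}
  [3..4]={S,X2}  "aa"  orig:{S}
  [4..5]={A}  "ab"
  [5..6]={S}  "ba"
  [6..7]={S,X2}  "aa"  orig:{S}
  [7..8]={S,X2}  "aa"  orig:{S}
  [0..2]={S}  "baa"
  [1..3]={A,S}  "aaa"
  [2..4]={A,S}  "aaa"
  [3..5]={S}  "aab"
  [4..6]={B,S}  "aba"
  [5..7]={S}  "baa"
  [6..8]={A,S}  "aaa"
  [0..3]={S}  "baaa"
  [1..4]={B,S}  "aaaa"
  [2..5]={S}  "aaab"
  [3..6]={S}  "aaba"
  [4..7]={S,X2}  "abaa"  orig:{S}
  [5..8]={S}  "baaa"
  [0..4]={S}  "baaaa"
  [1..5]={S}  "aaaab"
  [2..6]={S}  "aaaba"
  [3..7]={A,S}  "aabaa"
  [4..8]={S}  "abaaa"
  [0..5]={S}  "baaaab"
  [1..6]={B,S}  "aaaaba"
  [2..7]={S}  "aaabaa"
  [3..8]={B,S}  "aabaaa"
  [0..6]={S}  "baaaaba"
  [1..7]={S,X2}  "aaaabaa"  orig:{S}
  [2..8]={S}  "aaabaaa"
  [0..7]={S}  "baaaabaa"
  [1..8]={S}  "aaaabaaa"
  [0..8]={S}  "baaaabaaa"

S ∈ T[0,8] ⇒ YES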